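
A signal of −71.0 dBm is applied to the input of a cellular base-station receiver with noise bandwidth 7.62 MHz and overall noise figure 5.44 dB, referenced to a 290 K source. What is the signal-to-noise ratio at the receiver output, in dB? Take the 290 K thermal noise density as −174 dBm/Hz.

28.7 dB

Noise floor: N = −174 + 10 log₁₀(B) + NF
10 log₁₀(7.62×10⁶) = 68.82 dB
N = −174 + 68.82 + 5.44 = −99.74 dBm
SNR = P_sig − N = −71.0 − (−99.74) = 28.74 dB → 28.7 dB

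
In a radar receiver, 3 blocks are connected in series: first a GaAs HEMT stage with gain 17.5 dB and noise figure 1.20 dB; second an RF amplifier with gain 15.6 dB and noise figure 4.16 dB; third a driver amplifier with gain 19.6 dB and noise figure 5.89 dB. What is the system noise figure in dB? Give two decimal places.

1.30 dB

Convert to linear (a loss of L dB is a gain of −L dB): F_i = 10^(NF_i/10), G_i = 10^(G_i,dB/10)
  Stage 1: F_1 = 10^(1.20/10) = 1.318, G_1 = 10^(17.5/10) = 56.23
  Stage 2: F_2 = 10^(4.16/10) = 2.606, G_2 = 10^(15.6/10) = 36.31
  Stage 3: F_3 = 10^(5.89/10) = 3.882, G_3 = 10^(19.6/10) = 91.20
Friis cascade:
  F = 1.318 + (2.606 − 1)/56.23 + (3.882 − 1)/2042 = 1.348
NF = 10 log₁₀(1.348) = 1.30 dB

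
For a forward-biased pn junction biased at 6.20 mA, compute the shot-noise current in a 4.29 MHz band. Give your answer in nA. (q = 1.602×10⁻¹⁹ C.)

92.3 nA

I_n = √(2qI·B)
2qI·B = 2 × 1.602×10⁻¹⁹ × 6.20×10⁻³ × 4.29×10⁶ = 8.52×10⁻¹⁵ A²
I_n = √(8.52×10⁻¹⁵) = 9.23×10⁻⁸ A = 92.3 nA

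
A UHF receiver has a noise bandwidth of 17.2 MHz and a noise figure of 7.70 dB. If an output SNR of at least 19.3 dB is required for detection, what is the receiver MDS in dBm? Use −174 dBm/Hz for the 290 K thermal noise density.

Sensitivity = −174 + 10 log₁₀(B) + NF + SNR_min
= −174 + 72.36 + 7.70 + 19.3
= −74.64 dBm → −74.6 dBm

−74.6 dBm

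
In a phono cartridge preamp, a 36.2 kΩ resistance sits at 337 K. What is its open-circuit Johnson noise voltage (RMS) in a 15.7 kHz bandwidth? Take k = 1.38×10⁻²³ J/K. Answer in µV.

3.25 µV

V_n = √(4kTRB)
4kTRB = 4 × 1.38×10⁻²³ × 337 × 3.62×10⁴ × 1.57×10⁴ = 1.06×10⁻¹¹ V²
V_n = √(1.06×10⁻¹¹) = 3.25×10⁻⁶ V = 3.25 µV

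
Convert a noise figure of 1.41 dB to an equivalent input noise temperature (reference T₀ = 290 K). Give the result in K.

111 K

F = 10^(1.41/10) = 1.38357
T_e = (F − 1)·T₀ = (1.38357 − 1) × 290 = 111 K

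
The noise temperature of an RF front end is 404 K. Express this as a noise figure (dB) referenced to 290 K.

3.79 dB

F = 1 + T_e/T₀ = 1 + 404/290 = 2.3931
NF = 10 log₁₀(2.3931) = 3.79 dB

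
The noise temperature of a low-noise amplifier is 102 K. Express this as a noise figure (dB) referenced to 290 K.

F = 1 + T_e/T₀ = 1 + 102/290 = 1.35172
NF = 10 log₁₀(1.35172) = 1.31 dB

1.31 dB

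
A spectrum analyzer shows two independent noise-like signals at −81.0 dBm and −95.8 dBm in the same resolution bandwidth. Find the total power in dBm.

Convert to linear, add, convert back:
P₁ = 7.94×10⁻¹² W, P₂ = 2.63×10⁻¹³ W
P_tot = 8.21×10⁻¹² W → 10 log₁₀(P_tot / 10⁻³) = −80.9 dBm

−80.9 dBm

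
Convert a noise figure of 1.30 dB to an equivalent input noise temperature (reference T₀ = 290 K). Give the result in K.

101 K

F = 10^(1.30/10) = 1.34896
T_e = (F − 1)·T₀ = (1.34896 − 1) × 290 = 101 K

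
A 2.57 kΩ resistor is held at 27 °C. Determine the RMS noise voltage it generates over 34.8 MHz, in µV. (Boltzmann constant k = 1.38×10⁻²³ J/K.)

38.5 µV

T = 27 °C + 273.15 = 300.15 K
V_n = √(4kTRB)
4kTRB = 4 × 1.38×10⁻²³ × 300.15 × 2.57×10³ × 3.48×10⁷ = 1.48×10⁻⁹ V²
V_n = √(1.48×10⁻⁹) = 3.85×10⁻⁵ V = 38.5 µV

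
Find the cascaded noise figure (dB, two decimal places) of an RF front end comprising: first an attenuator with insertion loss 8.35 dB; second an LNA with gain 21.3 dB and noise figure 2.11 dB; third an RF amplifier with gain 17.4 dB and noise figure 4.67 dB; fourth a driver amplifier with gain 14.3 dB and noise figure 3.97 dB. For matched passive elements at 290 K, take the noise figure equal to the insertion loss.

10.50 dB

Convert to linear (a loss of L dB is a gain of −L dB): F_i = 10^(NF_i/10), G_i = 10^(G_i,dB/10)
  Stage 1: F_1 = 10^(8.35/10) = 6.839, G_1 = 10^(−8.35/10) = 0.1462
  Stage 2: F_2 = 10^(2.11/10) = 1.626, G_2 = 10^(21.3/10) = 134.9
  Stage 3: F_3 = 10^(4.67/10) = 2.931, G_3 = 10^(17.4/10) = 54.95
  Stage 4: F_4 = 10^(3.97/10) = 2.495, G_4 = 10^(14.3/10) = 26.92
Friis cascade:
  F = 6.839 + (1.626 − 1)/0.1462 + (2.931 − 1)/19.72 + (2.495 − 1)/1084 = 11.22
NF = 10 log₁₀(11.22) = 10.50 dB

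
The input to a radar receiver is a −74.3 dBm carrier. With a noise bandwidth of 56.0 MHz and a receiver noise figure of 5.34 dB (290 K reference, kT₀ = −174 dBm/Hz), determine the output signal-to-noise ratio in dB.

16.9 dB

Noise floor: N = −174 + 10 log₁₀(B) + NF
10 log₁₀(5.60×10⁷) = 77.48 dB
N = −174 + 77.48 + 5.34 = −91.18 dBm
SNR = P_sig − N = −74.3 − (−91.18) = 16.88 dB → 16.9 dB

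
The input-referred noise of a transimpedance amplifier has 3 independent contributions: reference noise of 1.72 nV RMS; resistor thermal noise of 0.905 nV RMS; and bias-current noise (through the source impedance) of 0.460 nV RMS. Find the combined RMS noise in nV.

Uncorrelated sources add in power (mean-square): V_tot = √(ΣV_i²)
V_tot = √[(1.72×10⁻⁹)² + (9.05×10⁻¹⁰)² + (4.60×10⁻¹⁰)²] = 2.00×10⁻⁹ V = 2.00 nV

2.00 nV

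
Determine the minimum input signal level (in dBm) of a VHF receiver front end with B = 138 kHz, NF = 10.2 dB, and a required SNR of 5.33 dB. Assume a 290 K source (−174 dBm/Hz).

−107.1 dBm

Sensitivity = −174 + 10 log₁₀(B) + NF + SNR_min
= −174 + 51.4 + 10.2 + 5.33
= −107.07 dBm → −107.1 dBm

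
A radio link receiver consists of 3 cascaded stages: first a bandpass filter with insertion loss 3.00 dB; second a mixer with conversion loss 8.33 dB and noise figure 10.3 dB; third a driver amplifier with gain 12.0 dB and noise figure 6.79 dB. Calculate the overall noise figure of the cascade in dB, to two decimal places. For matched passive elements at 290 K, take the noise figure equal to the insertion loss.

18.61 dB

Convert to linear (a loss of L dB is a gain of −L dB): F_i = 10^(NF_i/10), G_i = 10^(G_i,dB/10)
  Stage 1: F_1 = 10^(3.00/10) = 1.995, G_1 = 10^(−3.00/10) = 0.5012
  Stage 2: F_2 = 10^(10.3/10) = 10.72, G_2 = 10^(−8.33/10) = 0.1469
  Stage 3: F_3 = 10^(6.79/10) = 4.775, G_3 = 10^(12.0/10) = 15.85
Friis cascade:
  F = 1.995 + (10.72 − 1)/0.5012 + (4.775 − 1)/0.07362 = 72.66
NF = 10 log₁₀(72.66) = 18.61 dB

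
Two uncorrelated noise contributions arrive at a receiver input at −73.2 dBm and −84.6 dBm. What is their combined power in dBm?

−72.9 dBm

Convert to linear, add, convert back:
P₁ = 4.79×10⁻¹¹ W, P₂ = 3.47×10⁻¹² W
P_tot = 5.13×10⁻¹¹ W → 10 log₁₀(P_tot / 10⁻³) = −72.9 dBm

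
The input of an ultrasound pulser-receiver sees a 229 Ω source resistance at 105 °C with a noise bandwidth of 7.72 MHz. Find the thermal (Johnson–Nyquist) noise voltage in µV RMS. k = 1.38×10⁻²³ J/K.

6.07 µV

T = 105 °C + 273.15 = 378.15 K
V_n = √(4kTRB)
4kTRB = 4 × 1.38×10⁻²³ × 378.15 × 2.29×10² × 7.72×10⁶ = 3.69×10⁻¹¹ V²
V_n = √(3.69×10⁻¹¹) = 6.07×10⁻⁶ V = 6.07 µV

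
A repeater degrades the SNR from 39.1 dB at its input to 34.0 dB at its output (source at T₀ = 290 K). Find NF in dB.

NF (dB) = SNR_in(dB) − SNR_out(dB) when the source is at T₀
NF = 39.1 − 34.0 = 5.1 dB

5.1 dB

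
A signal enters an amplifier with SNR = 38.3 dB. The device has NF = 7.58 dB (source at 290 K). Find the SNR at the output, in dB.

30.72 dB

By definition F = SNR_in/SNR_out, so in dB: SNR_out = SNR_in − NF
SNR_out = 38.3 − 7.58 = 30.72 dB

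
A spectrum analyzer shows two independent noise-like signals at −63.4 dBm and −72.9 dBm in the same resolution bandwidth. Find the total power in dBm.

Convert to linear, add, convert back:
P₁ = 4.57×10⁻¹⁰ W, P₂ = 5.13×10⁻¹¹ W
P_tot = 5.08×10⁻¹⁰ W → 10 log₁₀(P_tot / 10⁻³) = −62.9 dBm

−62.9 dBm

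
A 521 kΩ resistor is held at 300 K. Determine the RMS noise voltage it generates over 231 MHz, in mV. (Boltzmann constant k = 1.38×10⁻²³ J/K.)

V_n = √(4kTRB)
4kTRB = 4 × 1.38×10⁻²³ × 300 × 5.21×10⁵ × 2.31×10⁸ = 1.99×10⁻⁶ V²
V_n = √(1.99×10⁻⁶) = 1.41×10⁻³ V = 1.41 mV

1.41 mV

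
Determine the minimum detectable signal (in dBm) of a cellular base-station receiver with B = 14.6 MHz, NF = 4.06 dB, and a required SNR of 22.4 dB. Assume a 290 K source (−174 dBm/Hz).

−75.9 dBm

Sensitivity = −174 + 10 log₁₀(B) + NF + SNR_min
= −174 + 71.64 + 4.06 + 22.4
= −75.90 dBm → −75.9 dBm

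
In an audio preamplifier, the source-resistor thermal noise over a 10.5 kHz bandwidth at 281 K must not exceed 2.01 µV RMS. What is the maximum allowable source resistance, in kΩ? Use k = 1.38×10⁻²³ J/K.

Johnson–Nyquist: V_n = √(4kTRB) ⇒ R = V_n² / (4kTB)
4kTB = 4 × 1.38×10⁻²³ × 281 × 1.05×10⁴ = 1.63×10⁻¹⁶
R = (2.01×10⁻⁶)² / 1.63×10⁻¹⁶ = 2.48×10⁴ Ω = 24.8 kΩ

24.8 kΩ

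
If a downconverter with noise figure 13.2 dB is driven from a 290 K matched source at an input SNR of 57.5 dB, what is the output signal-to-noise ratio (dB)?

44.3 dB

By definition F = SNR_in/SNR_out, so in dB: SNR_out = SNR_in − NF
SNR_out = 57.5 − 13.2 = 44.3 dB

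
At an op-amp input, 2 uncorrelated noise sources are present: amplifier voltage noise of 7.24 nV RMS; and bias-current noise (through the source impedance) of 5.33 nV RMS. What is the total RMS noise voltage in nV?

8.99 nV

Uncorrelated sources add in power (mean-square): V_tot = √(ΣV_i²)
V_tot = √[(7.24×10⁻⁹)² + (5.33×10⁻⁹)²] = 8.99×10⁻⁹ V = 8.99 nV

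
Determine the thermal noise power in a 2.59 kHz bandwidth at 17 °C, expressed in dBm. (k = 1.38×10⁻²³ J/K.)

−139.8 dBm

T = 17 °C + 273.15 = 290.15 K
P_n = kTB = 1.38×10⁻²³ × 290.15 × 2.59×10³ = 1.04×10⁻¹⁷ W
In dBm: 10 log₁₀(1.04×10⁻¹⁷ / 10⁻³) = −139.8 dBm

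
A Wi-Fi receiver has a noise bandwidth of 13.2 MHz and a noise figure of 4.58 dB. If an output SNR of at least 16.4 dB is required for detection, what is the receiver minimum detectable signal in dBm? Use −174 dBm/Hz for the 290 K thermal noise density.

−81.8 dBm

Sensitivity = −174 + 10 log₁₀(B) + NF + SNR_min
= −174 + 71.21 + 4.58 + 16.4
= −81.81 dBm → −81.8 dBm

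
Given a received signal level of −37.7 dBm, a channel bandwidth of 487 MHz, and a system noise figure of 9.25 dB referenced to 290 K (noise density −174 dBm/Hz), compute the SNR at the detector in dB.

40.2 dB

Noise floor: N = −174 + 10 log₁₀(B) + NF
10 log₁₀(4.87×10⁸) = 86.88 dB
N = −174 + 86.88 + 9.25 = −77.87 dBm
SNR = P_sig − N = −37.7 − (−77.87) = 40.17 dB → 40.2 dB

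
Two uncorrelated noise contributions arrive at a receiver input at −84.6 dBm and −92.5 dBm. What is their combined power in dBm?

−83.9 dBm

Convert to linear, add, convert back:
P₁ = 3.47×10⁻¹² W, P₂ = 5.62×10⁻¹³ W
P_tot = 4.03×10⁻¹² W → 10 log₁₀(P_tot / 10⁻³) = −83.9 dBm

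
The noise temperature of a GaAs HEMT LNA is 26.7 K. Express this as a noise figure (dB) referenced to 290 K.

0.383 dB

F = 1 + T_e/T₀ = 1 + 26.7/290 = 1.09207
NF = 10 log₁₀(1.09207) = 0.383 dB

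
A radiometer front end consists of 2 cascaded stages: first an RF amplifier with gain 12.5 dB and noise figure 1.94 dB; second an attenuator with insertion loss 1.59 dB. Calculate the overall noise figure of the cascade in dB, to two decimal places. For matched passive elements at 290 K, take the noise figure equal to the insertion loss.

Convert to linear (a loss of L dB is a gain of −L dB): F_i = 10^(NF_i/10), G_i = 10^(G_i,dB/10)
  Stage 1: F_1 = 10^(1.94/10) = 1.563, G_1 = 10^(12.5/10) = 17.78
  Stage 2: F_2 = 10^(1.59/10) = 1.442, G_2 = 10^(−1.59/10) = 0.6934
Friis cascade:
  F = 1.563 + (1.442 − 1)/17.78 = 1.588
NF = 10 log₁₀(1.588) = 2.01 dB

2.01 dB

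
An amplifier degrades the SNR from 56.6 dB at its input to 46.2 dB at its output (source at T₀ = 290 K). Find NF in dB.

10.4 dB

NF (dB) = SNR_in(dB) − SNR_out(dB) when the source is at T₀
NF = 56.6 − 46.2 = 10.4 dB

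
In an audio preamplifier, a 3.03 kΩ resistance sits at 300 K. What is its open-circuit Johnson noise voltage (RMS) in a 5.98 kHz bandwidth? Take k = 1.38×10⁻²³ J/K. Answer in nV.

V_n = √(4kTRB)
4kTRB = 4 × 1.38×10⁻²³ × 300 × 3.03×10³ × 5.98×10³ = 3.00×10⁻¹³ V²
V_n = √(3.00×10⁻¹³) = 5.48×10⁻⁷ V = 548 nV

548 nV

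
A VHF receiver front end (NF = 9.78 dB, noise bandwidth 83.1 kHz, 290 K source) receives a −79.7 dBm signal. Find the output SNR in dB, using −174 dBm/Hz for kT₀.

Noise floor: N = −174 + 10 log₁₀(B) + NF
10 log₁₀(8.31×10⁴) = 49.2 dB
N = −174 + 49.2 + 9.78 = −115.02 dBm
SNR = P_sig − N = −79.7 − (−115.02) = 35.32 dB → 35.3 dB

35.3 dB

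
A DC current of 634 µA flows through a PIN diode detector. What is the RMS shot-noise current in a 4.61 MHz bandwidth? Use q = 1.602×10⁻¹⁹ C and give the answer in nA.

30.6 nA

I_n = √(2qI·B)
2qI·B = 2 × 1.602×10⁻¹⁹ × 6.34×10⁻⁴ × 4.61×10⁶ = 9.36×10⁻¹⁶ A²
I_n = √(9.36×10⁻¹⁶) = 3.06×10⁻⁸ A = 30.6 nA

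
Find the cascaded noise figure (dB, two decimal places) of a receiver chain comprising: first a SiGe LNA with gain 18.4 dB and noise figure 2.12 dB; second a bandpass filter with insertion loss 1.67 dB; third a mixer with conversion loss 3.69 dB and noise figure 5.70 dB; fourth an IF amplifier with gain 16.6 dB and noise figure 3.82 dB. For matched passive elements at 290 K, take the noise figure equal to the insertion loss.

Convert to linear (a loss of L dB is a gain of −L dB): F_i = 10^(NF_i/10), G_i = 10^(G_i,dB/10)
  Stage 1: F_1 = 10^(2.12/10) = 1.629, G_1 = 10^(18.4/10) = 69.18
  Stage 2: F_2 = 10^(1.67/10) = 1.469, G_2 = 10^(−1.67/10) = 0.6808
  Stage 3: F_3 = 10^(5.70/10) = 3.715, G_3 = 10^(−3.69/10) = 0.4276
  Stage 4: F_4 = 10^(3.82/10) = 2.410, G_4 = 10^(16.6/10) = 45.71
Friis cascade:
  F = 1.629 + (1.469 − 1)/69.18 + (3.715 − 1)/47.10 + (2.410 − 1)/20.14 = 1.764
NF = 10 log₁₀(1.764) = 2.46 dB

2.46 dB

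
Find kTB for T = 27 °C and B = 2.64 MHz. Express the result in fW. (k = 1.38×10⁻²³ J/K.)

10.9 fW

T = 27 °C + 273.15 = 300.15 K
P_n = kTB = 1.38×10⁻²³ × 300.15 × 2.64×10⁶ = 1.09×10⁻¹⁴ W = 10.9 fW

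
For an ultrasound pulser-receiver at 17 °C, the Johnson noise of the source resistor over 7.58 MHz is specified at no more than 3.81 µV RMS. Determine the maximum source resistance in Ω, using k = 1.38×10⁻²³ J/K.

120 Ω

T = 17 °C + 273.15 = 290.15 K
Johnson–Nyquist: V_n = √(4kTRB) ⇒ R = V_n² / (4kTB)
4kTB = 4 × 1.38×10⁻²³ × 290.15 × 7.58×10⁶ = 1.21×10⁻¹³
R = (3.81×10⁻⁶)² / 1.21×10⁻¹³ = 1.20×10² Ω = 120 Ω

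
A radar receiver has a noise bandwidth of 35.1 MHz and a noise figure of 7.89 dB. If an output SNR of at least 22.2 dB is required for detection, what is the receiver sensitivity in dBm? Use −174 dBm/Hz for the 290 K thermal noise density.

−68.5 dBm

Sensitivity = −174 + 10 log₁₀(B) + NF + SNR_min
= −174 + 75.45 + 7.89 + 22.2
= −68.46 dBm → −68.5 dBm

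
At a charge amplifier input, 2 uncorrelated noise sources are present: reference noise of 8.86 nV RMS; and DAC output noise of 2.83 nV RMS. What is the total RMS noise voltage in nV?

Uncorrelated sources add in power (mean-square): V_tot = √(ΣV_i²)
V_tot = √[(8.86×10⁻⁹)² + (2.83×10⁻⁹)²] = 9.30×10⁻⁹ V = 9.30 nV

9.30 nV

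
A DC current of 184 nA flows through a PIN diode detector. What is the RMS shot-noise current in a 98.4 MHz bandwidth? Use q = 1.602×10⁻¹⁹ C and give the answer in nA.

2.41 nA

I_n = √(2qI·B)
2qI·B = 2 × 1.602×10⁻¹⁹ × 1.84×10⁻⁷ × 9.84×10⁷ = 5.80×10⁻¹⁸ A²
I_n = √(5.80×10⁻¹⁸) = 2.41×10⁻⁹ A = 2.41 nA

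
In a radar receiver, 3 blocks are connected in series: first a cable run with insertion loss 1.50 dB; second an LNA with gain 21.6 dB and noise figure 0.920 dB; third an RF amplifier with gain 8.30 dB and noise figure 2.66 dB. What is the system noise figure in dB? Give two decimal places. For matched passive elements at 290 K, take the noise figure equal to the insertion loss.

2.44 dB

Convert to linear (a loss of L dB is a gain of −L dB): F_i = 10^(NF_i/10), G_i = 10^(G_i,dB/10)
  Stage 1: F_1 = 10^(1.50/10) = 1.413, G_1 = 10^(−1.50/10) = 0.7079
  Stage 2: F_2 = 10^(0.920/10) = 1.236, G_2 = 10^(21.6/10) = 144.5
  Stage 3: F_3 = 10^(2.66/10) = 1.845, G_3 = 10^(8.30/10) = 6.761
Friis cascade:
  F = 1.413 + (1.236 − 1)/0.7079 + (1.845 − 1)/102.3 = 1.754
NF = 10 log₁₀(1.754) = 2.44 dB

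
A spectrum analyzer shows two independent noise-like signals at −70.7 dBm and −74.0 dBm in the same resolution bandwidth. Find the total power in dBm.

Convert to linear, add, convert back:
P₁ = 8.51×10⁻¹¹ W, P₂ = 3.98×10⁻¹¹ W
P_tot = 1.25×10⁻¹⁰ W → 10 log₁₀(P_tot / 10⁻³) = −69.0 dBm

−69.0 dBm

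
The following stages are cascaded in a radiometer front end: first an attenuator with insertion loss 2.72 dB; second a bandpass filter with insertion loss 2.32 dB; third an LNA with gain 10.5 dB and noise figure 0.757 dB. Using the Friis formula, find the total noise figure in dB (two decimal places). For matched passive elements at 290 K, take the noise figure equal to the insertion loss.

Convert to linear (a loss of L dB is a gain of −L dB): F_i = 10^(NF_i/10), G_i = 10^(G_i,dB/10)
  Stage 1: F_1 = 10^(2.72/10) = 1.871, G_1 = 10^(−2.72/10) = 0.5346
  Stage 2: F_2 = 10^(2.32/10) = 1.706, G_2 = 10^(−2.32/10) = 0.5861
  Stage 3: F_3 = 10^(0.757/10) = 1.190, G_3 = 10^(10.5/10) = 11.22
Friis cascade:
  F = 1.871 + (1.706 − 1)/0.5346 + (1.190 − 1)/0.3133 = 3.799
NF = 10 log₁₀(3.799) = 5.80 dB

5.80 dB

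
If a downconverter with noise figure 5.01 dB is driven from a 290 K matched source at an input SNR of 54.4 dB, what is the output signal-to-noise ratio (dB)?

By definition F = SNR_in/SNR_out, so in dB: SNR_out = SNR_in − NF
SNR_out = 54.4 − 5.01 = 49.39 dB

49.39 dB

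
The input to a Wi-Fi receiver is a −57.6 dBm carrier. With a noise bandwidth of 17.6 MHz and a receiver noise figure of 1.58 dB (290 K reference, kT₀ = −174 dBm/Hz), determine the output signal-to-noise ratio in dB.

42.4 dB

Noise floor: N = −174 + 10 log₁₀(B) + NF
10 log₁₀(1.76×10⁷) = 72.46 dB
N = −174 + 72.46 + 1.58 = −99.96 dBm
SNR = P_sig − N = −57.6 − (−99.96) = 42.36 dB → 42.4 dB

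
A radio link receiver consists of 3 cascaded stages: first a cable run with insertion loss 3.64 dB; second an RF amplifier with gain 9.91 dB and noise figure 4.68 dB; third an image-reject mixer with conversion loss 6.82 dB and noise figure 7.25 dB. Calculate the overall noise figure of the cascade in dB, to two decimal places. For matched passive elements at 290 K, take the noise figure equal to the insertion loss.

8.93 dB

Convert to linear (a loss of L dB is a gain of −L dB): F_i = 10^(NF_i/10), G_i = 10^(G_i,dB/10)
  Stage 1: F_1 = 10^(3.64/10) = 2.312, G_1 = 10^(−3.64/10) = 0.4325
  Stage 2: F_2 = 10^(4.68/10) = 2.938, G_2 = 10^(9.91/10) = 9.795
  Stage 3: F_3 = 10^(7.25/10) = 5.309, G_3 = 10^(−6.82/10) = 0.2080
Friis cascade:
  F = 2.312 + (2.938 − 1)/0.4325 + (5.309 − 1)/4.236 = 7.809
NF = 10 log₁₀(7.809) = 8.93 dB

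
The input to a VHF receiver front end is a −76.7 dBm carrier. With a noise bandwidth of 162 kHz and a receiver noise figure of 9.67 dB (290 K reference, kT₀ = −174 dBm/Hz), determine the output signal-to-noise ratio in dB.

Noise floor: N = −174 + 10 log₁₀(B) + NF
10 log₁₀(1.62×10⁵) = 52.1 dB
N = −174 + 52.1 + 9.67 = −112.23 dBm
SNR = P_sig − N = −76.7 − (−112.23) = 35.53 dB → 35.5 dB

35.5 dB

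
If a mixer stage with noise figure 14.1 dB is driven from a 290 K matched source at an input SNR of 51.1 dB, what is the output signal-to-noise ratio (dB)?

37.0 dB

By definition F = SNR_in/SNR_out, so in dB: SNR_out = SNR_in − NF
SNR_out = 51.1 − 14.1 = 37.0 dB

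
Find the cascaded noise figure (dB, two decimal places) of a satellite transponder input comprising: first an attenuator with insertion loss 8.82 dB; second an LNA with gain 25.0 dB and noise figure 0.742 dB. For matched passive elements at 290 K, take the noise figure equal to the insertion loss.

Convert to linear (a loss of L dB is a gain of −L dB): F_i = 10^(NF_i/10), G_i = 10^(G_i,dB/10)
  Stage 1: F_1 = 10^(8.82/10) = 7.621, G_1 = 10^(−8.82/10) = 0.1312
  Stage 2: F_2 = 10^(0.742/10) = 1.186, G_2 = 10^(25.0/10) = 316.2
Friis cascade:
  F = 7.621 + (1.186 − 1)/0.1312 = 9.041
NF = 10 log₁₀(9.041) = 9.56 dB

9.56 dB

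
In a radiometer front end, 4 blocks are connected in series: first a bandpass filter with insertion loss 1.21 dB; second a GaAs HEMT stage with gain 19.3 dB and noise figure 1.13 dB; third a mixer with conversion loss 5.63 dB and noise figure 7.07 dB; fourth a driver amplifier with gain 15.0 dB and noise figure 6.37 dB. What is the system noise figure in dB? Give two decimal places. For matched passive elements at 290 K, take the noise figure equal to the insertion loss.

2.94 dB

Convert to linear (a loss of L dB is a gain of −L dB): F_i = 10^(NF_i/10), G_i = 10^(G_i,dB/10)
  Stage 1: F_1 = 10^(1.21/10) = 1.321, G_1 = 10^(−1.21/10) = 0.7568
  Stage 2: F_2 = 10^(1.13/10) = 1.297, G_2 = 10^(19.3/10) = 85.11
  Stage 3: F_3 = 10^(7.07/10) = 5.093, G_3 = 10^(−5.63/10) = 0.2735
  Stage 4: F_4 = 10^(6.37/10) = 4.335, G_4 = 10^(15.0/10) = 31.62
Friis cascade:
  F = 1.321 + (1.297 − 1)/0.7568 + (5.093 − 1)/64.42 + (4.335 − 1)/17.62 = 1.967
NF = 10 log₁₀(1.967) = 2.94 dB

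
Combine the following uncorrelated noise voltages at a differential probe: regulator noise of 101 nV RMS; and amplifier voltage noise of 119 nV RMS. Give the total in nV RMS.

Uncorrelated sources add in power (mean-square): V_tot = √(ΣV_i²)
V_tot = √[(1.01×10⁻⁷)² + (1.19×10⁻⁷)²] = 1.56×10⁻⁷ V = 156 nV

156 nV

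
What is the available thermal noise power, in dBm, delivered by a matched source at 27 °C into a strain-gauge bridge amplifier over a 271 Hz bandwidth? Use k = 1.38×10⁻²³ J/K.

−149.5 dBm

T = 27 °C + 273.15 = 300.15 K
P_n = kTB = 1.38×10⁻²³ × 300.15 × 2.71×10² = 1.12×10⁻¹⁸ W
In dBm: 10 log₁₀(1.12×10⁻¹⁸ / 10⁻³) = −149.5 dBm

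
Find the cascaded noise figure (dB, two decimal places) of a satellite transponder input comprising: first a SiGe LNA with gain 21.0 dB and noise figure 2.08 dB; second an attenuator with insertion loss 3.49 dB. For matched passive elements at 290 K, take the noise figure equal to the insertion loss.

2.11 dB

Convert to linear (a loss of L dB is a gain of −L dB): F_i = 10^(NF_i/10), G_i = 10^(G_i,dB/10)
  Stage 1: F_1 = 10^(2.08/10) = 1.614, G_1 = 10^(21.0/10) = 125.9
  Stage 2: F_2 = 10^(3.49/10) = 2.234, G_2 = 10^(−3.49/10) = 0.4477
Friis cascade:
  F = 1.614 + (2.234 − 1)/125.9 = 1.624
NF = 10 log₁₀(1.624) = 2.11 dB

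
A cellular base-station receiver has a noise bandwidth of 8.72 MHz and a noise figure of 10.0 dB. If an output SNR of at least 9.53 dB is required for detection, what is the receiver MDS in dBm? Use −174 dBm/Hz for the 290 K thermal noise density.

Sensitivity = −174 + 10 log₁₀(B) + NF + SNR_min
= −174 + 69.41 + 10.0 + 9.53
= −85.06 dBm → −85.1 dBm

−85.1 dBm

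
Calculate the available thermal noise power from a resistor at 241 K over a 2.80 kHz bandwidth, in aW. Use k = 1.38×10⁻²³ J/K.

9.31 aW

P_n = kTB = 1.38×10⁻²³ × 241 × 2.80×10³ = 9.31×10⁻¹⁸ W = 9.31 aW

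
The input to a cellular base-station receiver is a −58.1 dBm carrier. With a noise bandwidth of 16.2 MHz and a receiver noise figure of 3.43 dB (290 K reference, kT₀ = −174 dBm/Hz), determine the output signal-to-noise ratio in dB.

40.4 dB

Noise floor: N = −174 + 10 log₁₀(B) + NF
10 log₁₀(1.62×10⁷) = 72.1 dB
N = −174 + 72.1 + 3.43 = −98.47 dBm
SNR = P_sig − N = −58.1 − (−98.47) = 40.37 dB → 40.4 dB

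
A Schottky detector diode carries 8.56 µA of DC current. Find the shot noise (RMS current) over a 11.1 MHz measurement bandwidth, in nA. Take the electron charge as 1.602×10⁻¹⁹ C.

I_n = √(2qI·B)
2qI·B = 2 × 1.602×10⁻¹⁹ × 8.56×10⁻⁶ × 1.11×10⁷ = 3.04×10⁻¹⁷ A²
I_n = √(3.04×10⁻¹⁷) = 5.52×10⁻⁹ A = 5.52 nA

5.52 nA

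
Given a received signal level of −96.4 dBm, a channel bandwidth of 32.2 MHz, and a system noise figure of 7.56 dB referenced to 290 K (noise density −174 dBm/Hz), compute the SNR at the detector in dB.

−5.0 dB

Noise floor: N = −174 + 10 log₁₀(B) + NF
10 log₁₀(3.22×10⁷) = 75.08 dB
N = −174 + 75.08 + 7.56 = −91.36 dBm
SNR = P_sig − N = −96.4 − (−91.36) = −5.04 dB → −5.0 dB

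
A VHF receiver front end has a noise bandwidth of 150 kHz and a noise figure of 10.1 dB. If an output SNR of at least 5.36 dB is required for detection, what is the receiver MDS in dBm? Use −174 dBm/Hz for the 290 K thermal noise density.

Sensitivity = −174 + 10 log₁₀(B) + NF + SNR_min
= −174 + 51.76 + 10.1 + 5.36
= −106.78 dBm → −106.8 dBm

−106.8 dBm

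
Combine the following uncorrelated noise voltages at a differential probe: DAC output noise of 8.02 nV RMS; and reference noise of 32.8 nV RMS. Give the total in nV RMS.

Uncorrelated sources add in power (mean-square): V_tot = √(ΣV_i²)
V_tot = √[(8.02×10⁻⁹)² + (3.28×10⁻⁸)²] = 3.38×10⁻⁸ V = 33.8 nV

33.8 nV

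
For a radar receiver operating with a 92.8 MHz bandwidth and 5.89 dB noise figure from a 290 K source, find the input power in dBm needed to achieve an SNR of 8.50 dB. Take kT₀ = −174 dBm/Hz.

Sensitivity = −174 + 10 log₁₀(B) + NF + SNR_min
= −174 + 79.68 + 5.89 + 8.50
= −79.93 dBm → −79.9 dBm

−79.9 dBm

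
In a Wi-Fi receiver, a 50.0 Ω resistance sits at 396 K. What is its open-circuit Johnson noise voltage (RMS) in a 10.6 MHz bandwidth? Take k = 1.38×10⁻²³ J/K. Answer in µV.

3.40 µV

V_n = √(4kTRB)
4kTRB = 4 × 1.38×10⁻²³ × 396 × 5.00×10¹ × 1.06×10⁷ = 1.16×10⁻¹¹ V²
V_n = √(1.16×10⁻¹¹) = 3.40×10⁻⁶ V = 3.40 µV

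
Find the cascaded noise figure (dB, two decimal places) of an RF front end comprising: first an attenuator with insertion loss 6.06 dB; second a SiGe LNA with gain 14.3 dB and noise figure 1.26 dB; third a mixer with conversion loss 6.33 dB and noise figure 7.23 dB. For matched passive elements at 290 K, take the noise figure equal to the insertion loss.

Convert to linear (a loss of L dB is a gain of −L dB): F_i = 10^(NF_i/10), G_i = 10^(G_i,dB/10)
  Stage 1: F_1 = 10^(6.06/10) = 4.036, G_1 = 10^(−6.06/10) = 0.2477
  Stage 2: F_2 = 10^(1.26/10) = 1.337, G_2 = 10^(14.3/10) = 26.92
  Stage 3: F_3 = 10^(7.23/10) = 5.284, G_3 = 10^(−6.33/10) = 0.2328
Friis cascade:
  F = 4.036 + (1.337 − 1)/0.2477 + (5.284 − 1)/6.668 = 6.038
NF = 10 log₁₀(6.038) = 7.81 dB

7.81 dB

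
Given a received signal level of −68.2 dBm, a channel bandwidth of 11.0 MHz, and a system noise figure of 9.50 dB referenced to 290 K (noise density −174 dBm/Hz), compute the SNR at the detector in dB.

Noise floor: N = −174 + 10 log₁₀(B) + NF
10 log₁₀(1.10×10⁷) = 70.41 dB
N = −174 + 70.41 + 9.50 = −94.09 dBm
SNR = P_sig − N = −68.2 − (−94.09) = 25.89 dB → 25.9 dB

25.9 dB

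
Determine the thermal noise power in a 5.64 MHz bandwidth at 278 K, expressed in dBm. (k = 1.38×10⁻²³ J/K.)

P_n = kTB = 1.38×10⁻²³ × 278 × 5.64×10⁶ = 2.16×10⁻¹⁴ W
In dBm: 10 log₁₀(2.16×10⁻¹⁴ / 10⁻³) = −106.6 dBm

−106.6 dBm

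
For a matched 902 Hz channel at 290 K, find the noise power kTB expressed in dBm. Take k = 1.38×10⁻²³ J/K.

P_n = kTB = 1.38×10⁻²³ × 290 × 9.02×10² = 3.61×10⁻¹⁸ W
In dBm: 10 log₁₀(3.61×10⁻¹⁸ / 10⁻³) = −144.4 dBm

−144.4 dBm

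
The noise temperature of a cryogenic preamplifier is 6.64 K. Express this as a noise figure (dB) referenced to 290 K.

F = 1 + T_e/T₀ = 1 + 6.64/290 = 1.0229
NF = 10 log₁₀(1.0229) = 0.098 dB

0.098 dB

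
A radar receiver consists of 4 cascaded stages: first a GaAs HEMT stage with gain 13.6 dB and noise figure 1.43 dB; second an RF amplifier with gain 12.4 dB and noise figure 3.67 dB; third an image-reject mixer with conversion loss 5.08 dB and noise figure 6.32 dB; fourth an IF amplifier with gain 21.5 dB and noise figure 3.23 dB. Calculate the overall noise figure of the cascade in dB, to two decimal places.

Convert to linear (a loss of L dB is a gain of −L dB): F_i = 10^(NF_i/10), G_i = 10^(G_i,dB/10)
  Stage 1: F_1 = 10^(1.43/10) = 1.390, G_1 = 10^(13.6/10) = 22.91
  Stage 2: F_2 = 10^(3.67/10) = 2.328, G_2 = 10^(12.4/10) = 17.38
  Stage 3: F_3 = 10^(6.32/10) = 4.285, G_3 = 10^(−5.08/10) = 0.3105
  Stage 4: F_4 = 10^(3.23/10) = 2.104, G_4 = 10^(21.5/10) = 141.3
Friis cascade:
  F = 1.390 + (2.328 − 1)/22.91 + (4.285 − 1)/398.1 + (2.104 − 1)/123.6 = 1.465
NF = 10 log₁₀(1.465) = 1.66 dB

1.66 dB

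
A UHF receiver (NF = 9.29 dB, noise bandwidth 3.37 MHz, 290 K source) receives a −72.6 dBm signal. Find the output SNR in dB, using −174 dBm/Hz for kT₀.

26.8 dB

Noise floor: N = −174 + 10 log₁₀(B) + NF
10 log₁₀(3.37×10⁶) = 65.28 dB
N = −174 + 65.28 + 9.29 = −99.43 dBm
SNR = P_sig − N = −72.6 − (−99.43) = 26.83 dB → 26.8 dB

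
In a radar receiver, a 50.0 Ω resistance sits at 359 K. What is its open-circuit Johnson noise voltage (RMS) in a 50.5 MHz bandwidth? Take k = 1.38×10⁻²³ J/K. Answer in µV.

V_n = √(4kTRB)
4kTRB = 4 × 1.38×10⁻²³ × 359 × 5.00×10¹ × 5.05×10⁷ = 5.00×10⁻¹¹ V²
V_n = √(5.00×10⁻¹¹) = 7.07×10⁻⁶ V = 7.07 µV

7.07 µV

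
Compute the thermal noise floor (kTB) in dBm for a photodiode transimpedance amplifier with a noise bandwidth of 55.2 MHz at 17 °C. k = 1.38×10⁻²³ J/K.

T = 17 °C + 273.15 = 290.15 K
P_n = kTB = 1.38×10⁻²³ × 290.15 × 5.52×10⁷ = 2.21×10⁻¹³ W
In dBm: 10 log₁₀(2.21×10⁻¹³ / 10⁻³) = −96.6 dBm

−96.6 dBm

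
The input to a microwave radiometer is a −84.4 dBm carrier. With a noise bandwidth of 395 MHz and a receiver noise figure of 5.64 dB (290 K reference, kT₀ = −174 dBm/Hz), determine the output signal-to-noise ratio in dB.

Noise floor: N = −174 + 10 log₁₀(B) + NF
10 log₁₀(3.95×10⁸) = 85.97 dB
N = −174 + 85.97 + 5.64 = −82.39 dBm
SNR = P_sig − N = −84.4 − (−82.39) = −2.01 dB → −2.0 dB

−2.0 dB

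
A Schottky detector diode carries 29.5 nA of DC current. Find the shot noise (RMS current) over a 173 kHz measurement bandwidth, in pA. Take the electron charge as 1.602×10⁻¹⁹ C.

I_n = √(2qI·B)
2qI·B = 2 × 1.602×10⁻¹⁹ × 2.95×10⁻⁸ × 1.73×10⁵ = 1.64×10⁻²¹ A²
I_n = √(1.64×10⁻²¹) = 4.04×10⁻¹¹ A = 40.4 pA

40.4 pA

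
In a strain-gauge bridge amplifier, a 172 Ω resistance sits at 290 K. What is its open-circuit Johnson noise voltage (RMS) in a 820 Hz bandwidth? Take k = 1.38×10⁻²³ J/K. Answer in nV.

47.5 nV

V_n = √(4kTRB)
4kTRB = 4 × 1.38×10⁻²³ × 290 × 1.72×10² × 8.20×10² = 2.26×10⁻¹⁵ V²
V_n = √(2.26×10⁻¹⁵) = 4.75×10⁻⁸ V = 47.5 nV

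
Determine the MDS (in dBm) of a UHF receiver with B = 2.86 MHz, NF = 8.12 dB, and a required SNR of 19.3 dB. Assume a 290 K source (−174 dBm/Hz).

−82.0 dBm

Sensitivity = −174 + 10 log₁₀(B) + NF + SNR_min
= −174 + 64.56 + 8.12 + 19.3
= −82.02 dBm → −82.0 dBm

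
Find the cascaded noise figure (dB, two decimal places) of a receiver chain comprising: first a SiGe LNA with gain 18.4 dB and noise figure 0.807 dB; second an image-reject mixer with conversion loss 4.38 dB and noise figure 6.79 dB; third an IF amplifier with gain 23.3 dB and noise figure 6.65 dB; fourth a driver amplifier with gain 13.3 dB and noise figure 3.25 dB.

1.47 dB

Convert to linear (a loss of L dB is a gain of −L dB): F_i = 10^(NF_i/10), G_i = 10^(G_i,dB/10)
  Stage 1: F_1 = 10^(0.807/10) = 1.204, G_1 = 10^(18.4/10) = 69.18
  Stage 2: F_2 = 10^(6.79/10) = 4.775, G_2 = 10^(−4.38/10) = 0.3648
  Stage 3: F_3 = 10^(6.65/10) = 4.624, G_3 = 10^(23.3/10) = 213.8
  Stage 4: F_4 = 10^(3.25/10) = 2.113, G_4 = 10^(13.3/10) = 21.38
Friis cascade:
  F = 1.204 + (4.775 − 1)/69.18 + (4.624 − 1)/25.23 + (2.113 − 1)/5395 = 1.403
NF = 10 log₁₀(1.403) = 1.47 dB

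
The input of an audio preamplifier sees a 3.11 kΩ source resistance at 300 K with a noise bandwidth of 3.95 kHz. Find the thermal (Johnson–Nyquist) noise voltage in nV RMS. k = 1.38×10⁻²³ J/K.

V_n = √(4kTRB)
4kTRB = 4 × 1.38×10⁻²³ × 300 × 3.11×10³ × 3.95×10³ = 2.03×10⁻¹³ V²
V_n = √(2.03×10⁻¹³) = 4.51×10⁻⁷ V = 451 nV

451 nV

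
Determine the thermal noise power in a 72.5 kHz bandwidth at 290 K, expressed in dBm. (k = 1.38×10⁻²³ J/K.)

P_n = kTB = 1.38×10⁻²³ × 290 × 7.25×10⁴ = 2.90×10⁻¹⁶ W
In dBm: 10 log₁₀(2.90×10⁻¹⁶ / 10⁻³) = −125.4 dBm

−125.4 dBm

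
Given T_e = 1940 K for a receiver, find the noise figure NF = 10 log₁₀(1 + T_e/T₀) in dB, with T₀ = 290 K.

F = 1 + T_e/T₀ = 1 + 1940/290 = 7.68966
NF = 10 log₁₀(7.68966) = 8.86 dB

8.86 dB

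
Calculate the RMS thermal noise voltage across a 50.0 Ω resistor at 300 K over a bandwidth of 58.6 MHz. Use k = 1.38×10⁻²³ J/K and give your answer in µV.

6.97 µV

V_n = √(4kTRB)
4kTRB = 4 × 1.38×10⁻²³ × 300 × 5.00×10¹ × 5.86×10⁷ = 4.85×10⁻¹¹ V²
V_n = √(4.85×10⁻¹¹) = 6.97×10⁻⁶ V = 6.97 µV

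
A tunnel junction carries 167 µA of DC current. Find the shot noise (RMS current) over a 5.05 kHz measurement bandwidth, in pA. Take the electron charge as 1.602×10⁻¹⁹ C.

I_n = √(2qI·B)
2qI·B = 2 × 1.602×10⁻¹⁹ × 1.67×10⁻⁴ × 5.05×10³ = 2.70×10⁻¹⁹ A²
I_n = √(2.70×10⁻¹⁹) = 5.20×10⁻¹⁰ A = 520 pA

520 pA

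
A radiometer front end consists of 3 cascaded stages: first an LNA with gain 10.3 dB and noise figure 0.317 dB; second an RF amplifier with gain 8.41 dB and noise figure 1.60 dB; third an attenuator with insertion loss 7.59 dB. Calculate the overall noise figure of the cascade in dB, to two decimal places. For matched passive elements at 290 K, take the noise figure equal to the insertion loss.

Convert to linear (a loss of L dB is a gain of −L dB): F_i = 10^(NF_i/10), G_i = 10^(G_i,dB/10)
  Stage 1: F_1 = 10^(0.317/10) = 1.076, G_1 = 10^(10.3/10) = 10.72
  Stage 2: F_2 = 10^(1.60/10) = 1.445, G_2 = 10^(8.41/10) = 6.934
  Stage 3: F_3 = 10^(7.59/10) = 5.741, G_3 = 10^(−7.59/10) = 0.1742
Friis cascade:
  F = 1.076 + (1.445 − 1)/10.72 + (5.741 − 1)/74.30 = 1.181
NF = 10 log₁₀(1.181) = 0.72 dB

0.72 dB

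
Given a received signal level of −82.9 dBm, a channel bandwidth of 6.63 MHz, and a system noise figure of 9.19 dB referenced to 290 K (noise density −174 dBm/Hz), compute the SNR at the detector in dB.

13.7 dB

Noise floor: N = −174 + 10 log₁₀(B) + NF
10 log₁₀(6.63×10⁶) = 68.22 dB
N = −174 + 68.22 + 9.19 = −96.59 dBm
SNR = P_sig − N = −82.9 − (−96.59) = 13.69 dB → 13.7 dB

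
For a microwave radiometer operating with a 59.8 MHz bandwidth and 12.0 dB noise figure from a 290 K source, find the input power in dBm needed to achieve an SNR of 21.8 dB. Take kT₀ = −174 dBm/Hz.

Sensitivity = −174 + 10 log₁₀(B) + NF + SNR_min
= −174 + 77.77 + 12.0 + 21.8
= −62.43 dBm → −62.4 dBm

−62.4 dBm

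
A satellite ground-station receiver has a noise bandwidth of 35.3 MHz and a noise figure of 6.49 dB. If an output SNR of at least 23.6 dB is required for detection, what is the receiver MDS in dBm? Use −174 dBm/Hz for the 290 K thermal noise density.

−68.4 dBm

Sensitivity = −174 + 10 log₁₀(B) + NF + SNR_min
= −174 + 75.48 + 6.49 + 23.6
= −68.43 dBm → −68.4 dBm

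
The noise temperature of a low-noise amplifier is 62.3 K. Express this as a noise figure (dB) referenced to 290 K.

F = 1 + T_e/T₀ = 1 + 62.3/290 = 1.21483
NF = 10 log₁₀(1.21483) = 0.845 dB

0.845 dB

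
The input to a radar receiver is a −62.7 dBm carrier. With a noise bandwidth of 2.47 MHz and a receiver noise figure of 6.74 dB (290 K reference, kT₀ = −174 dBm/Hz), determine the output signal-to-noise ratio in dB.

40.6 dB

Noise floor: N = −174 + 10 log₁₀(B) + NF
10 log₁₀(2.47×10⁶) = 63.93 dB
N = −174 + 63.93 + 6.74 = −103.33 dBm
SNR = P_sig − N = −62.7 − (−103.33) = 40.63 dB → 40.6 dB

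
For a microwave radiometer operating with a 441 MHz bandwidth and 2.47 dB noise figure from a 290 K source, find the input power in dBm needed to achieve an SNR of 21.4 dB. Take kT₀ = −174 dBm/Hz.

Sensitivity = −174 + 10 log₁₀(B) + NF + SNR_min
= −174 + 86.44 + 2.47 + 21.4
= −63.69 dBm → −63.7 dBm

−63.7 dBm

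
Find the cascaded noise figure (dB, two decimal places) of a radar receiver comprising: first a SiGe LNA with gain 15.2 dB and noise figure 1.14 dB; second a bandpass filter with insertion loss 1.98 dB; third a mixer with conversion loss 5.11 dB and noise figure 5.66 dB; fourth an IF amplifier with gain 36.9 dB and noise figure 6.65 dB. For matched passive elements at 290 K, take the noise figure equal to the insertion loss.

3.02 dB

Convert to linear (a loss of L dB is a gain of −L dB): F_i = 10^(NF_i/10), G_i = 10^(G_i,dB/10)
  Stage 1: F_1 = 10^(1.14/10) = 1.300, G_1 = 10^(15.2/10) = 33.11
  Stage 2: F_2 = 10^(1.98/10) = 1.578, G_2 = 10^(−1.98/10) = 0.6339
  Stage 3: F_3 = 10^(5.66/10) = 3.681, G_3 = 10^(−5.11/10) = 0.3083
  Stage 4: F_4 = 10^(6.65/10) = 4.624, G_4 = 10^(36.9/10) = 4898
Friis cascade:
  F = 1.300 + (1.578 − 1)/33.11 + (3.681 − 1)/20.99 + (4.624 − 1)/6.471 = 2.005
NF = 10 log₁₀(2.005) = 3.02 dB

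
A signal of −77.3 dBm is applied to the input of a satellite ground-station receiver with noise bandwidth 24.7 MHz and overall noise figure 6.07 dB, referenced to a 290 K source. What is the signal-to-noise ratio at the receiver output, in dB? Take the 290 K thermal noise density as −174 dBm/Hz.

Noise floor: N = −174 + 10 log₁₀(B) + NF
10 log₁₀(2.47×10⁷) = 73.93 dB
N = −174 + 73.93 + 6.07 = −94.00 dBm
SNR = P_sig − N = −77.3 − (−94.00) = 16.70 dB → 16.7 dB

16.7 dB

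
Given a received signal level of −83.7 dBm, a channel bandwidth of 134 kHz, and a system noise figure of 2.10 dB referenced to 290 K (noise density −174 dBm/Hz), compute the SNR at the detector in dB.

36.9 dB

Noise floor: N = −174 + 10 log₁₀(B) + NF
10 log₁₀(1.34×10⁵) = 51.27 dB
N = −174 + 51.27 + 2.10 = −120.63 dBm
SNR = P_sig − N = −83.7 − (−120.63) = 36.93 dB → 36.9 dB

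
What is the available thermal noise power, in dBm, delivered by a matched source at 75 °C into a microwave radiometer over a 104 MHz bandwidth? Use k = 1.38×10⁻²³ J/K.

−93.0 dBm

T = 75 °C + 273.15 = 348.15 K
P_n = kTB = 1.38×10⁻²³ × 348.15 × 1.04×10⁸ = 5.00×10⁻¹³ W
In dBm: 10 log₁₀(5.00×10⁻¹³ / 10⁻³) = −93.0 dBm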